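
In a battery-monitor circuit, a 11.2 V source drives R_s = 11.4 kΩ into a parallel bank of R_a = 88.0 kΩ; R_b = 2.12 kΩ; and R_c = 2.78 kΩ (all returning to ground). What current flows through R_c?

I ≈ 0.380 mA

Combine the parallel branches: R_p = (1/88.0 + 1/2.12 + 1/2.78)⁻¹ = 1.187 kΩ.
V_A = 11.2 × 1.187/12.59 = 1.056 V.
Branch current I = V_A/R_c = 1.056/2.78 = 0.3798 mA.
(Equivalently: I_total = 0.8898 mA, then current-divider fraction G_k/ΣG = 0.4268.)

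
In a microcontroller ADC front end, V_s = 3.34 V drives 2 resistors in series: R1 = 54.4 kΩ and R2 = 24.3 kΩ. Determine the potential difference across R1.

ΣR = 54.4 + 24.3 = 78.70 kΩ.
By the voltage-divider rule, V = 3.34 × 54.40/78.70 = 2.309 V.

V ≈ 2.31 V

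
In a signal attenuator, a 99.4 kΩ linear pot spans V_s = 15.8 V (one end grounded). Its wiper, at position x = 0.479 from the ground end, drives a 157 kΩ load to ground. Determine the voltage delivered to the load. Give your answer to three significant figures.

V_out ≈ 6.54 V

Lower segment x·R_p = 47.61 kΩ; upper segment (1−x)·R_p = 51.79 kΩ.
Lower segment in parallel with the load: 47.61 ‖ 157 = 36.53 kΩ.
Loaded-divider output: V_out = 15.8 × 0.4136 = 6.536 V.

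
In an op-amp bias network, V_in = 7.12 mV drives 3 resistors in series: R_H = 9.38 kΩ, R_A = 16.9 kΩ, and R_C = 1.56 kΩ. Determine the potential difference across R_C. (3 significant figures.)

V ≈ 0.399 mV

Total series resistance ΣR = 9.38 + 16.9 + 1.56 = 27.84 kΩ.
V = V_in · R/ΣR = 7.12 × 0.05603 = 0.3990 mV.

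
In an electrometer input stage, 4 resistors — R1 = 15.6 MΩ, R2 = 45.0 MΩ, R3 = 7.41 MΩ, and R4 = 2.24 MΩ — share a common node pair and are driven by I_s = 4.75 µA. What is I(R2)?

Total conductance ΣG = 1/15.6 + 1/45.0 + 1/7.41 + 1/2.24 = 0.6677 (units of 1/MΩ).
R2 takes the fraction G_k/ΣG = 0.02222/0.6677 = 0.03328, so I = 4.75 × 0.03328 = 0.1581 µA.

I ≈ 0.158 µA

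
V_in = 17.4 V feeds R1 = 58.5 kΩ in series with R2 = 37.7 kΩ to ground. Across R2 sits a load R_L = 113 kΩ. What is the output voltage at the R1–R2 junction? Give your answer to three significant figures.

R2 ‖ R_L = (37.7 × 113)/(37.7 + 113) = 28.27 kΩ.
Then V_out = V_in · R2'/(R1 + R2') = 17.4 × 28.27/86.77 = 5.669 V.

V_out ≈ 5.67 V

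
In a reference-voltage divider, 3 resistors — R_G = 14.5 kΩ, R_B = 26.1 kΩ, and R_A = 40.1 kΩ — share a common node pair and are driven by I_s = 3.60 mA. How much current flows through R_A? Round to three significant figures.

I ≈ 0.679 mA

Total conductance ΣG = 1/14.5 + 1/26.1 + 1/40.1 = 0.1322 (units of 1/kΩ).
By the current-divider rule, I = I_s · G_k/ΣG = 3.60 × 0.1886 = 0.6790 mA.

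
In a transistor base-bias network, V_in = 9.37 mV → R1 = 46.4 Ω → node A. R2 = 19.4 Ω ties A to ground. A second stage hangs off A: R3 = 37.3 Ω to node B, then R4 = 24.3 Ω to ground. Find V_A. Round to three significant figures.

V_A ≈ 2.26 mV

Node A sees R2 in parallel with the series input of stage 2, R3 + R4 = 61.60 Ω.
R2 ‖ (R3+R4) = 14.75 Ω.
V_A = 9.37 × 14.75/(46.4 + 14.75) = 2.261 mV.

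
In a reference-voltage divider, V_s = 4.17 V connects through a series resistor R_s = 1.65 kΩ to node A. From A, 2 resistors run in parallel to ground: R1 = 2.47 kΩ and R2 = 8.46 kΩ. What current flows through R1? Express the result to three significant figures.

I ≈ 0.906 mA

Combine the parallel branches: R_p = (1/2.47 + 1/8.46)⁻¹ = 1.912 kΩ.
V_A by voltage divider: V_A = 4.17 × 1.912/(1.65 + 1.912) = 2.238 V.
I(R1) = V_A / R1 = 2.238/2.47 = 0.9062 mA.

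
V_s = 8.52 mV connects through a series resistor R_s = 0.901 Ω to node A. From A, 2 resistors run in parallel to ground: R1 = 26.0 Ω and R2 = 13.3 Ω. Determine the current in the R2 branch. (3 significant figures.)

Combine the parallel branches: R_p = (1/26.0 + 1/13.3)⁻¹ = 8.799 Ω.
Node voltage V_A = V_s · R_p/(R_s + R_p) = 8.52 × 0.9071 = 7.729 mV.
I(R2) = V_A / R2 = 7.729/13.3 = 0.5811 mA.

I ≈ 0.581 mA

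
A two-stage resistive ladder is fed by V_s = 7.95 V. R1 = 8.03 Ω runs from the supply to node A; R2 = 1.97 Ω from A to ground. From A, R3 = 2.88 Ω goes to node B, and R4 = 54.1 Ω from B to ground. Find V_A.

The second stage (R3 + R4 = 56.98 Ω) loads node A in parallel with R2.
Effective lower resistance at A: R2 ‖ 56.98 = 1.904 Ω.
V_A = 7.95 × 1.904/(8.03 + 1.904) = 1.524 V.

V_A ≈ 1.52 V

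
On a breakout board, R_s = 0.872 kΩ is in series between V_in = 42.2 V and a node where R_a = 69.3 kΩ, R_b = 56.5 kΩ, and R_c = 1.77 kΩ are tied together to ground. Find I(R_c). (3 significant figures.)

Combine the parallel branches: R_p = (1/69.3 + 1/56.5 + 1/1.77)⁻¹ = 1.675 kΩ.
V_A by voltage divider: V_A = 42.2 × 1.675/(0.872 + 1.675) = 27.75 V.
Branch current I = V_A/R_c = 27.75/1.77 = 15.68 mA.

I ≈ 15.7 mA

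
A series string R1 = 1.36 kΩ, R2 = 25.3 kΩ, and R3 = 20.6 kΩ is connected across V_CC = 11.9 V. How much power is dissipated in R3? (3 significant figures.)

P ≈ 1.31 mW

Series current I = V_CC/ΣR = 11.9/47.26 = 0.2518 mA.
P(R3) = I²·R3 = (0.2518)² × 20.6 = 1.306 mW.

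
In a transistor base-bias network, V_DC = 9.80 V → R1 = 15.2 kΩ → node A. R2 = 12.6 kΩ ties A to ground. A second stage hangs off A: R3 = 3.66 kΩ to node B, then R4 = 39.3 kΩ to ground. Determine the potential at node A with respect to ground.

V_A ≈ 3.83 V

Node A sees R2 in parallel with the series input of stage 2, R3 + R4 = 42.96 kΩ.
R2 ‖ (R3+R4) = 9.743 kΩ.
V_A = 9.80 × 9.743/(15.2 + 9.743) = 3.828 V.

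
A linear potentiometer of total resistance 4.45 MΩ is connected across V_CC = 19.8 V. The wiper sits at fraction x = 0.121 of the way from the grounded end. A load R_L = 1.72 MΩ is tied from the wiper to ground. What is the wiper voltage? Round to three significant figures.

Lower segment x·R_p = 0.5384 MΩ; upper segment (1−x)·R_p = 3.912 MΩ.
Lower segment in parallel with the load: 0.5384 ‖ 1.72 = 0.4101 MΩ.
Then V_out = V_CC · 0.4101/(3.912 + 0.4101) = 1.879 V.

V_out ≈ 1.88 V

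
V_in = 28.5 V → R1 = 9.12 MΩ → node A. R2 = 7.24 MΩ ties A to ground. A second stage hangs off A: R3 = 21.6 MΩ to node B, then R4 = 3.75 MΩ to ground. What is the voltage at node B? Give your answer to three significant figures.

Looking into the second stage from A: R3 + R4 = 25.35 MΩ appears in parallel with R2.
Effective lower resistance at A: R2 ‖ 25.35 = 5.632 MΩ.
First divider: V_A = V_in · 5.632/(9.12 + 5.632) = 10.88 V.
Stage 2 is unloaded, so V_B = V_A · R4/(R3+R4) = 10.88 × 3.75/25.35 = 1.610 V.

V_B ≈ 1.61 V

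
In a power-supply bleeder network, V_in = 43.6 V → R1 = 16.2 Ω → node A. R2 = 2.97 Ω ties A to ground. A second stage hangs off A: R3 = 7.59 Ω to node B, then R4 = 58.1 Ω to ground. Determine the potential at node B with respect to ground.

The second stage (R3 + R4 = 65.69 Ω) loads node A in parallel with R2.
Effective lower resistance at A: R2 ‖ 65.69 = 2.842 Ω.
First divider: V_A = V_in · 2.842/(16.2 + 2.842) = 6.506 V.
V_B = V_A × 0.8845 = 5.755 V.

V_B ≈ 5.75 V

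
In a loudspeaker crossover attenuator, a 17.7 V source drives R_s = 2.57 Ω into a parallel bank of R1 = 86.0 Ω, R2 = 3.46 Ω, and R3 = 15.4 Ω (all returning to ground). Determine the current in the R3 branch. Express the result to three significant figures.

Combine the parallel branches: R_p = (1/86.0 + 1/3.46 + 1/15.4)⁻¹ = 2.735 Ω.
Node voltage V_A = V_DC · R_p/(R_s + R_p) = 17.7 × 0.5156 = 9.126 V.
Branch current I = V_A/R3 = 9.126/15.4 = 0.5926 A.
(Equivalently: I_total = 3.336 A, then current-divider fraction G_k/ΣG = 0.1776.)

I ≈ 0.593 A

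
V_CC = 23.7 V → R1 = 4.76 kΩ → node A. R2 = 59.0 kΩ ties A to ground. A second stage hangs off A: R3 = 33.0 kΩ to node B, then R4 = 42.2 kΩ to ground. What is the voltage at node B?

Looking into the second stage from A: R3 + R4 = 75.20 kΩ appears in parallel with R2.
R2 ‖ (R3+R4) = 33.06 kΩ.
V_A = 23.7 × 33.06/(4.76 + 33.06) = 20.72 V.
Stage 2 is unloaded, so V_B = V_A · R4/(R3+R4) = 20.72 × 42.2/75.20 = 11.63 V.

V_B ≈ 11.6 V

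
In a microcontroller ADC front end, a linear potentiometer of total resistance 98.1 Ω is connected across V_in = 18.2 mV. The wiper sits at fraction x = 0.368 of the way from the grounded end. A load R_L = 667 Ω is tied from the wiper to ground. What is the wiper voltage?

V_out ≈ 6.48 mV

Split the track: R_lower = x·R_p = 36.10 Ω, R_upper = (1−x)·R_p = 62.00 Ω.
(x·R_p) ‖ R_L = 34.25 Ω.
Then V_out = V_in · 34.25/(62.00 + 34.25) = 6.476 mV.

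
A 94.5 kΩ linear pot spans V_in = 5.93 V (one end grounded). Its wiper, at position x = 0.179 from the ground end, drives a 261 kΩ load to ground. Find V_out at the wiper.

V_out ≈ 1.01 V

The pot divides into 77.58 kΩ above the wiper and 16.92 kΩ below.
Lower segment in parallel with the load: 16.92 ‖ 261 = 15.89 kΩ.
V_out = 5.93 × 15.89/(77.58 + 15.89) = 1.008 V.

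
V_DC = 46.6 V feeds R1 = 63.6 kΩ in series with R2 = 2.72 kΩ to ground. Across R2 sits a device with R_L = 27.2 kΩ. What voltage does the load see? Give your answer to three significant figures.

The load sits in parallel with R2, giving an effective lower resistance R2' = R2·R_L/(R2+R_L) = 2.473 kΩ.
Voltage divider with the loaded lower leg: V_out = 46.6 × 2.473/(63.6 + 2.473) = 46.6 × 0.03742 = 1.744 V.
(Unloaded it would be 1.91 V; the load pulls it down.)

V_out ≈ 1.74 V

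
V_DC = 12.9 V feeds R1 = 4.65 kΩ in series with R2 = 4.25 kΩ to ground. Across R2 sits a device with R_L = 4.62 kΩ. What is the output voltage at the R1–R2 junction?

V_out ≈ 4.16 V

R2 ‖ R_L = (4.25 × 4.62)/(4.25 + 4.62) = 2.214 kΩ.
Voltage divider with the loaded lower leg: V_out = 12.9 × 2.214/(4.65 + 2.214) = 12.9 × 0.3225 = 4.160 V.
(Unloaded it would be 6.16 V; the load pulls it down.)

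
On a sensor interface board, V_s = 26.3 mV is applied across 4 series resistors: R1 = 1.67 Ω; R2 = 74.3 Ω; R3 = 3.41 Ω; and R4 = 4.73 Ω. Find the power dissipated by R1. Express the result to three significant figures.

Series current I = V_s/ΣR = 26.3/84.11 = 0.3127 mA.
V(R1) = I·R = 0.5222 mV; P = V·I = 0.5222 × 0.3127 = 0.1633 µW.

P ≈ 0.163 µW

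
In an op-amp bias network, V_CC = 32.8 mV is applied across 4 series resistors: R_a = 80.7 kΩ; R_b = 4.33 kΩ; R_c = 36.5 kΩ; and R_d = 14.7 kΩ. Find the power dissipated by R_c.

P ≈ 2.12 nW

ΣR = 136.2 kΩ → I = 32.8/136.2 = 0.2408 µA.
V(R_c) = I·R = 8.788 mV; P = V·I = 8.788 × 0.2408 = 2.116 nW.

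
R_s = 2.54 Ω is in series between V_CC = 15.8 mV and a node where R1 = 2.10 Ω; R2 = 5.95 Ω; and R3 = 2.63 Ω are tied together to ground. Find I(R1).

Parallel bank: R_p = 1/(1/2.10 + 1/5.95 + 1/2.63) = 0.9761 Ω.
V_A = 15.8 × 0.9761/3.516 = 4.386 mV.
Branch current I = V_A/R1 = 4.386/2.10 = 2.089 mA.

I ≈ 2.09 mA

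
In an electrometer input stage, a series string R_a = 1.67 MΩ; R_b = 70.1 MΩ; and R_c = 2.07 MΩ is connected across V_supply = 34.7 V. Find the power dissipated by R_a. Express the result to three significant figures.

P ≈ 0.369 µW

The common current is I = 34.7/73.84 = 0.4699 µA.
P = I²R = 0.2208 × 1.67 = 0.3688 µW.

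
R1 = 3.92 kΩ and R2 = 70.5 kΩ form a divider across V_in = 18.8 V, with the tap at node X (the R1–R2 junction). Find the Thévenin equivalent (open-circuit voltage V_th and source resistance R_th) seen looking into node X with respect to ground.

V_th ≈ 17.8 V, R_th ≈ 3.71 kΩ

V_th is the unloaded tap voltage: V_in · R2/(R1+R2) = 18.8 × 0.9473 = 17.81 V.
Zeroing V_in shorts the top of R1 to ground, so R_th = R1 ‖ R2 = 3.714 kΩ.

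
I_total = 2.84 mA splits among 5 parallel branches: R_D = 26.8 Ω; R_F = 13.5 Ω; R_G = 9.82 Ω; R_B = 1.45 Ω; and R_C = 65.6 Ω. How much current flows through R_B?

Total conductance ΣG = 1/26.8 + 1/13.5 + 1/9.82 + 1/1.45 + 1/65.6 = 0.9181 (units of 1/Ω).
R_B takes the fraction G_k/ΣG = 0.6897/0.9181 = 0.7512, so I = 2.84 × 0.7512 = 2.133 mA.

I ≈ 2.13 mA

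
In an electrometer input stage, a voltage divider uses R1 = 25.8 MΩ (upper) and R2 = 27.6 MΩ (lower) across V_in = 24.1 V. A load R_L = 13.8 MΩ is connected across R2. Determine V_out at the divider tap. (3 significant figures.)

R2 ‖ R_L = (27.6 × 13.8)/(27.6 + 13.8) = 9.200 MΩ.
Then V_out = V_in · R2'/(R1 + R2') = 24.1 × 9.200/35.00 = 6.335 V.
(Unloaded it would be 12.5 V; the load pulls it down.)

V_out ≈ 6.33 V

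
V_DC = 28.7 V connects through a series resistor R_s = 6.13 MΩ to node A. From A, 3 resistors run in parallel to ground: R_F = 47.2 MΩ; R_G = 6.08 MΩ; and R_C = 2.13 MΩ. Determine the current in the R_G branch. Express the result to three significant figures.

Parallel bank: R_p = 1/(1/47.2 + 1/6.08 + 1/2.13) = 1.526 MΩ.
V_A by voltage divider: V_A = 28.7 × 1.526/(6.13 + 1.526) = 5.722 V.
I(R_G) = V_A / R_G = 5.722/6.08 = 0.9411 µA.
(Check via current divider: I_total = 3.749 µA; share G_k/ΣG = 0.2510 → same result.)

I ≈ 0.941 µA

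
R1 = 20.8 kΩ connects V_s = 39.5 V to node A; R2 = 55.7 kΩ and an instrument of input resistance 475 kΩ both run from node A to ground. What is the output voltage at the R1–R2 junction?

V_out ≈ 27.9 V

R2 ‖ R_L = (55.7 × 475)/(55.7 + 475) = 49.85 kΩ.
Then V_out = V_s · R2'/(R1 + R2') = 39.5 × 49.85/70.65 = 27.87 V.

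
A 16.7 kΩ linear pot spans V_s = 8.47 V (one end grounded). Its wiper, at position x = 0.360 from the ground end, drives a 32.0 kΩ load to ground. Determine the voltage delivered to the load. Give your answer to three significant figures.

The pot divides into 10.69 kΩ above the wiper and 6.012 kΩ below.
Lower segment in parallel with the load: 6.012 ‖ 32.0 = 5.061 kΩ.
V_out = 8.47 × 5.061/(10.69 + 5.061) = 2.722 V.

V_out ≈ 2.72 V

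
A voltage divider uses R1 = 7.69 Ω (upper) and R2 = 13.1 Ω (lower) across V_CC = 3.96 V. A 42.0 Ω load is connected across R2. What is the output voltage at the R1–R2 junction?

V_out ≈ 2.24 V

The load sits in parallel with R2, giving an effective lower resistance R2' = R2·R_L/(R2+R_L) = 9.985 Ω.
Voltage divider with the loaded lower leg: V_out = 3.96 × 9.985/(7.69 + 9.985) = 3.96 × 0.5649 = 2.237 V.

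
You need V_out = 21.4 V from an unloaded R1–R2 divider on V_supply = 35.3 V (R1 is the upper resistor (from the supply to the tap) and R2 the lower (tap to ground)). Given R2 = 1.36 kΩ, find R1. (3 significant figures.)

R1 ≈ 0.883 kΩ

Required fraction k = V_out/V_supply = 0.6062.
R1 = R2·(1/k − 1) = 1.36 × 0.6495 = 0.8834 kΩ.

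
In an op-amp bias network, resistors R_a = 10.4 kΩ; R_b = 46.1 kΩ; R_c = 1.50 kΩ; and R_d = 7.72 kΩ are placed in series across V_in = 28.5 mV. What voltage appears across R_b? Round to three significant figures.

V ≈ 20.0 mV

Total series resistance ΣR = 10.4 + 46.1 + 1.50 + 7.72 = 65.72 kΩ.
V = V_in · R/ΣR = 28.5 × 0.7015 = 19.99 mV.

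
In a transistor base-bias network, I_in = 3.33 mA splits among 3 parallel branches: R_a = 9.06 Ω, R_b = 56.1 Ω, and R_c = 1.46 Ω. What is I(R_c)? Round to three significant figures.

I ≈ 2.80 mA

Conductances: ΣG = 1/9.06 + 1/56.1 + 1/1.46 = 0.8131 (1/Ω).
R_c takes the fraction G_k/ΣG = 0.6849/0.8131 = 0.8423, so I = 3.33 × 0.8423 = 2.805 mA.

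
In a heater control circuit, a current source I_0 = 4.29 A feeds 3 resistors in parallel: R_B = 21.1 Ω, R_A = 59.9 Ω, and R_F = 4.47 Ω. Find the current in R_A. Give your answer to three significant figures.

ΣG = 1/21.1 + 1/59.9 + 1/4.47 = 0.2878.
By the current-divider rule, I = I_0 · G_k/ΣG = 4.29 × 0.05801 = 0.2488 A.

I ≈ 0.249 A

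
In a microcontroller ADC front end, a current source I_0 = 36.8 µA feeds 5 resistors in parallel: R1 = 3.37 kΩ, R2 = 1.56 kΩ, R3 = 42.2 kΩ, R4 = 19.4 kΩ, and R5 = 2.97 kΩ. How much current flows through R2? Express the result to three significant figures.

I ≈ 17.5 µA

ΣG = 1/3.37 + 1/1.56 + 1/42.2 + 1/19.4 + 1/2.97 = 1.350.
R2 takes the fraction G_k/ΣG = 0.6410/1.350 = 0.4749, so I = 36.8 × 0.4749 = 17.48 µA.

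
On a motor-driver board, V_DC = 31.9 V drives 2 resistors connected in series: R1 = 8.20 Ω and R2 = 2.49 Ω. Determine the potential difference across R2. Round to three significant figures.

V ≈ 7.43 V

ΣR = 8.20 + 2.49 = 10.69 Ω.
By the voltage-divider rule, V = 31.9 × 2.490/10.69 = 7.430 V.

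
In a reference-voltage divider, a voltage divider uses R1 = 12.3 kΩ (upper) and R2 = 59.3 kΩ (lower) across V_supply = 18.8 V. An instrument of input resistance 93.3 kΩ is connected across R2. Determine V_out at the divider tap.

The load sits in parallel with R2, giving an effective lower resistance R2' = R2·R_L/(R2+R_L) = 36.26 kΩ.
Voltage divider with the loaded lower leg: V_out = 18.8 × 36.26/(12.3 + 36.26) = 18.8 × 0.7467 = 14.04 V.

V_out ≈ 14.0 V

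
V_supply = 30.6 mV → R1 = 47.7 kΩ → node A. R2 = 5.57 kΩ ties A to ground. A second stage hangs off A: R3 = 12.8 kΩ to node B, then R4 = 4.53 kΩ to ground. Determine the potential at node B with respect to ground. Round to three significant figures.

Looking into the second stage from A: R3 + R4 = 17.33 kΩ appears in parallel with R2.
R2 ‖ (R3+R4) = 4.215 kΩ.
First divider: V_A = V_supply · 4.215/(47.7 + 4.215) = 2.485 mV.
V_B = V_A × 0.2614 = 0.6494 mV.

V_B ≈ 0.649 mV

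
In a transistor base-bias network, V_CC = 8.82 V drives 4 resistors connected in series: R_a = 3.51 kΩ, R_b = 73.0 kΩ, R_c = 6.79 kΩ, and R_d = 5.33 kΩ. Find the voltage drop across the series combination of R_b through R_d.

Series total: ΣR = 3.51 + 73.0 + 6.79 + 5.33 = 88.63 kΩ.
R_{R_b..R_d} = 73.0 + 6.79 + 5.33 = 85.12 kΩ.
By the voltage-divider rule, V = 8.82 × 85.12/88.63 = 8.471 V.

V ≈ 8.47 V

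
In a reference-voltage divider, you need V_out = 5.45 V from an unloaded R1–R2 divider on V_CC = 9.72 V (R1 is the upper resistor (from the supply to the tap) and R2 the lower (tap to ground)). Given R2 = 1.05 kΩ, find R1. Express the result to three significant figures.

V_out/V_CC = R2/(R1+R2) = 0.5607.
Rearranging, R1 = R2·(1−k)/k = 1.05 × 0.7835 = 0.8227 kΩ.

R1 ≈ 0.823 kΩ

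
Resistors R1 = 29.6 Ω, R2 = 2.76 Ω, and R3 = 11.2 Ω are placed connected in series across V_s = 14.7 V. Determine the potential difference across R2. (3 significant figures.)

V ≈ 0.931 V

ΣR = 29.6 + 2.76 + 11.2 = 43.56 Ω.
V = V_s · R/ΣR = 14.7 × 0.06336 = 0.9314 V.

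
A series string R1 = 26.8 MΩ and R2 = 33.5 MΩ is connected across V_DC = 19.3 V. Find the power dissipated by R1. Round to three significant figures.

The common current is I = 19.3/60.30 = 0.3201 µA.
V(R1) = I·R = 8.578 V; P = V·I = 8.578 × 0.3201 = 2.745 µW.

P ≈ 2.75 µW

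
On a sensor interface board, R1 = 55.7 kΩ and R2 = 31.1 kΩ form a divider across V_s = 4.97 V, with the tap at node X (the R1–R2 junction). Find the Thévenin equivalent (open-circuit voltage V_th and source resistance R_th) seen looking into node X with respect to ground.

V_th is the unloaded tap voltage: V_s · R2/(R1+R2) = 4.97 × 0.3583 = 1.781 V.
With V_s suppressed (replaced by a short), R_th = R1 ‖ R2 = (55.70 × 31.1)/(55.70 + 31.1) = 19.96 kΩ.

V_th ≈ 1.78 V, R_th ≈ 20.0 kΩ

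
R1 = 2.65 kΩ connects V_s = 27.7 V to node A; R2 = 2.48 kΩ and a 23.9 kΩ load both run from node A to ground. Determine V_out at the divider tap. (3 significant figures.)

The load sits in parallel with R2, giving an effective lower resistance R2' = R2·R_L/(R2+R_L) = 2.247 kΩ.
Now apply the divider: V_out = 27.7 × 0.4588 = 12.71 V.

V_out ≈ 12.7 V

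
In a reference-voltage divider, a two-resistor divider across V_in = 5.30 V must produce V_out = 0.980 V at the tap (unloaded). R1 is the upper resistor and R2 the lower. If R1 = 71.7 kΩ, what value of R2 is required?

R2 ≈ 16.3 kΩ

The divider ratio is R2/(R1+R2) = 0.980/5.30 = 0.1849.
So R2 = R1 · V_out/(V_in − V_out) = 71.7 × 0.980/(5.30 − 0.980) = 71.7 × 0.2269 = 16.27 kΩ.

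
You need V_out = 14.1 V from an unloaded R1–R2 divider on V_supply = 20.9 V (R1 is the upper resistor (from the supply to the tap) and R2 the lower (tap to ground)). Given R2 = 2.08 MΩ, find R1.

V_out/V_supply = R2/(R1+R2) = 0.6746.
R1 = R2·(1/k − 1) = 2.08 × 0.4823 = 1.003 MΩ.

R1 ≈ 1.00 MΩ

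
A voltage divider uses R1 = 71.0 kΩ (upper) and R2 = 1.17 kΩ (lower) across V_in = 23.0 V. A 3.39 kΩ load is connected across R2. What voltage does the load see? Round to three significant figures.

R2 ‖ R_L = (1.17 × 3.39)/(1.17 + 3.39) = 0.8698 kΩ.
Then V_out = V_in · R2'/(R1 + R2') = 23.0 × 0.8698/71.87 = 0.2784 V.
(Unloaded it would be 0.373 V; the load pulls it down.)

V_out ≈ 0.278 V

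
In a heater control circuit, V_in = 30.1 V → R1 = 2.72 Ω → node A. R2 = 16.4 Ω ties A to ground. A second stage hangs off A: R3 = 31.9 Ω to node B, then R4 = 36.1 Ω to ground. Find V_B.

V_B ≈ 13.3 V

The second stage (R3 + R4 = 68.00 Ω) loads node A in parallel with R2.
R2 ‖ (R3+R4) = 13.21 Ω.
First divider: V_A = V_in · 13.21/(2.72 + 13.21) = 24.96 V.
V_B = V_A × 0.5309 = 13.25 V.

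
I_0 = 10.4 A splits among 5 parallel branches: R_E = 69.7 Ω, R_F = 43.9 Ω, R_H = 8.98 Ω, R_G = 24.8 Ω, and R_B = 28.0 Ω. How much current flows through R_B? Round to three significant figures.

ΣG = 1/69.7 + 1/43.9 + 1/8.98 + 1/24.8 + 1/28.0 = 0.2245.
R_B takes the fraction G_k/ΣG = 0.03571/0.2245 = 0.1591, so I = 10.4 × 0.1591 = 1.654 A.

I ≈ 1.65 A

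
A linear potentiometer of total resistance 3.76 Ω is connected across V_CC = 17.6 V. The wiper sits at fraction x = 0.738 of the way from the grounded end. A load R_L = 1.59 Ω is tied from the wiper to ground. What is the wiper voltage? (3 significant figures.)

V_out ≈ 8.91 V

Split the track: R_lower = x·R_p = 2.775 Ω, R_upper = (1−x)·R_p = 0.9851 Ω.
R_L loads the lower segment: effective lower R = 1.011 Ω.
V_out = 17.6 × 1.011/(0.9851 + 1.011) = 8.913 V.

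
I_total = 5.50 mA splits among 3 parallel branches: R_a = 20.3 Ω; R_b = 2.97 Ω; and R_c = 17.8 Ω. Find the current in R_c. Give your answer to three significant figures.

ΣG = 1/20.3 + 1/2.97 + 1/17.8 = 0.4421.
Current divider: I(R_c) = I_total · G_k/ΣG = 5.50 × (0.05618/0.4421) = 5.50 × 0.1271 = 0.6988 mA.

I ≈ 0.699 mA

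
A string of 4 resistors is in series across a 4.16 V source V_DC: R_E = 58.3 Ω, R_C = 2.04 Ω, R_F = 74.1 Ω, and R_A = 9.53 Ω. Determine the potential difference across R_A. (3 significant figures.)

V ≈ 0.275 V

ΣR = 58.3 + 2.04 + 74.1 + 9.53 = 144.0 Ω.
Voltage divider: V = V_DC · (9.530 / 144.0) = 4.16 × 0.06619 = 0.2754 V.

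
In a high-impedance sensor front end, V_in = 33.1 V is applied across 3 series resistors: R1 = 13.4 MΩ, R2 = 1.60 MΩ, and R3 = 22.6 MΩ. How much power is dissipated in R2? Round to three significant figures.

P ≈ 1.24 µW

Series current I = V_in/ΣR = 33.1/37.60 = 0.8803 µA.
P = I²R = 0.7750 × 1.60 = 1.240 µW.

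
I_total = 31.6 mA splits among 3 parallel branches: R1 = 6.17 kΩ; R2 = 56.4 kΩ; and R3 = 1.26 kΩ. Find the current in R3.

I ≈ 25.8 mA

ΣG = 1/6.17 + 1/56.4 + 1/1.26 = 0.9735.
R3 takes the fraction G_k/ΣG = 0.7937/0.9735 = 0.8153, so I = 31.6 × 0.8153 = 25.76 mA.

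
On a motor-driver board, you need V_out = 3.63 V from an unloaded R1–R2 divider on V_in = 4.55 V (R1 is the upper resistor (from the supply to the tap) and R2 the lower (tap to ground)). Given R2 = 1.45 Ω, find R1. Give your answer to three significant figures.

R1 ≈ 0.367 Ω

The divider ratio is R2/(R1+R2) = 3.63/4.55 = 0.7978.
Rearranging, R1 = R2·(1−k)/k = 1.45 × 0.2534 = 0.3675 Ω.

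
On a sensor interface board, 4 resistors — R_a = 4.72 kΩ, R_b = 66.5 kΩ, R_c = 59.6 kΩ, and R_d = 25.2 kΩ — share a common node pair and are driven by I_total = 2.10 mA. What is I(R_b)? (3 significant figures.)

I ≈ 0.111 mA

Conductances: ΣG = 1/4.72 + 1/66.5 + 1/59.6 + 1/25.2 = 0.2834 (1/kΩ).
R_b takes the fraction G_k/ΣG = 0.01504/0.2834 = 0.05307, so I = 2.10 × 0.05307 = 0.1114 mA.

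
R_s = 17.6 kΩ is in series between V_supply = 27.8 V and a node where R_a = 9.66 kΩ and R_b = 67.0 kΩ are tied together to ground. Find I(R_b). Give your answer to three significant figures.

I ≈ 0.135 mA

Parallel bank: R_p = 1/(1/9.66 + 1/67.0) = 8.443 kΩ.
V_A = 27.8 × 8.443/26.04 = 9.012 V.
Branch current I = V_A/R_b = 9.012/67.0 = 0.1345 mA.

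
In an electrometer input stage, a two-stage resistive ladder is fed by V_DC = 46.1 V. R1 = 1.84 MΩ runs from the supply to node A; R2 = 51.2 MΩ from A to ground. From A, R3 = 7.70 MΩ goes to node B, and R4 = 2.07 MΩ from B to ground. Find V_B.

V_B ≈ 7.98 V

Node A sees R2 in parallel with the series input of stage 2, R3 + R4 = 9.770 MΩ.
R2 ‖ (R3+R4) = 8.204 MΩ.
V_A = 46.1 × 8.204/(1.84 + 8.204) = 37.66 V.
V_B = V_A × 0.2119 = 7.978 V.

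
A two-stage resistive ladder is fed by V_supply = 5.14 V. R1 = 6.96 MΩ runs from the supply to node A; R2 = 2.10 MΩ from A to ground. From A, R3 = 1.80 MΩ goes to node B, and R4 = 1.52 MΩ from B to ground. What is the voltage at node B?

The second stage (R3 + R4 = 3.320 MΩ) loads node A in parallel with R2.
Effective lower resistance at A: R2 ‖ 3.320 = 1.286 MΩ.
V_A = 5.14 × 1.286/(6.96 + 1.286) = 0.8018 V.
Stage 2 is unloaded, so V_B = V_A · R4/(R3+R4) = 0.8018 × 1.52/3.320 = 0.3671 V.

V_B ≈ 0.367 V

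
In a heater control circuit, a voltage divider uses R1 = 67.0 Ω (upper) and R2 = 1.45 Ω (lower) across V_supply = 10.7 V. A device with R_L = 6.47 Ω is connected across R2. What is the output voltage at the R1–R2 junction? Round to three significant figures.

R2 ‖ R_L = (1.45 × 6.47)/(1.45 + 6.47) = 1.185 Ω.
Voltage divider with the loaded lower leg: V_out = 10.7 × 1.185/(67.0 + 1.185) = 10.7 × 0.01737 = 0.1859 V.

V_out ≈ 0.186 V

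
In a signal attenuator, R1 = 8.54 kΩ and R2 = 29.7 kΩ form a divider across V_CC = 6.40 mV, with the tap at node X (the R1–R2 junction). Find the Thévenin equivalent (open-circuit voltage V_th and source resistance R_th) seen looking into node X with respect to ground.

V_th ≈ 4.97 mV, R_th ≈ 6.63 kΩ

V_th is the unloaded tap voltage: V_CC · R2/(R1+R2) = 6.40 × 0.7767 = 4.971 mV.
Zeroing V_CC shorts the top of R1 to ground, so R_th = R1 ‖ R2 = 6.633 kΩ.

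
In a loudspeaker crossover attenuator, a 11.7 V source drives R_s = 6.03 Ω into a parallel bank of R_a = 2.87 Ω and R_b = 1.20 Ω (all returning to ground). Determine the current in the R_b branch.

Combine the parallel branches: R_p = (1/2.87 + 1/1.20)⁻¹ = 0.8462 Ω.
Node voltage V_A = V_supply · R_p/(R_s + R_p) = 11.7 × 0.1231 = 1.440 V.
Branch current I = V_A/R_b = 1.440/1.20 = 1.200 A.

I ≈ 1.20 A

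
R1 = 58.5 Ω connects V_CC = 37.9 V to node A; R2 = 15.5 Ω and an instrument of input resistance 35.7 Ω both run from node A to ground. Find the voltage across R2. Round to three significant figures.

First combine the lower leg with the load: R2 ‖ R_L = 10.81 Ω.
Voltage divider with the loaded lower leg: V_out = 37.9 × 10.81/(58.5 + 10.81) = 37.9 × 0.1559 = 5.910 V.
(Unloaded it would be 7.94 V; the load pulls it down.)

V_out ≈ 5.91 V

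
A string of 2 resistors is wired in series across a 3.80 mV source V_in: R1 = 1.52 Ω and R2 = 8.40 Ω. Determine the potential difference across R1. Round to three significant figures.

ΣR = 1.52 + 8.40 = 9.920 Ω.
Voltage divider: V = V_in · (1.520 / 9.920) = 3.80 × 0.1532 = 0.5823 mV.

V ≈ 0.582 mV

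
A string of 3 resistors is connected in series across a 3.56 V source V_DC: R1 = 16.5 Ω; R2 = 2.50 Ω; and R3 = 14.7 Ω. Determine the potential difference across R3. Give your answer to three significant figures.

V ≈ 1.55 V

Series total: ΣR = 16.5 + 2.50 + 14.7 = 33.70 Ω.
By the voltage-divider rule, V = 3.56 × 14.70/33.70 = 1.553 V.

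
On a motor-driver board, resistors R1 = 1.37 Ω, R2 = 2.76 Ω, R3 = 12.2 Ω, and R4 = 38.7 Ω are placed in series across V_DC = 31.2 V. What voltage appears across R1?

V ≈ 0.777 V

Series total: ΣR = 1.37 + 2.76 + 12.2 + 38.7 = 55.03 Ω.
By the voltage-divider rule, V = 31.2 × 1.370/55.03 = 0.7767 V.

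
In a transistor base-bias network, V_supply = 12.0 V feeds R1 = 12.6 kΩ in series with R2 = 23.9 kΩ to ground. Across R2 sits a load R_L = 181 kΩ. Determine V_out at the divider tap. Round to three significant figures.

V_out ≈ 7.51 V

The load sits in parallel with R2, giving an effective lower resistance R2' = R2·R_L/(R2+R_L) = 21.11 kΩ.
Then V_out = V_supply · R2'/(R1 + R2') = 12.0 × 21.11/33.71 = 7.515 V.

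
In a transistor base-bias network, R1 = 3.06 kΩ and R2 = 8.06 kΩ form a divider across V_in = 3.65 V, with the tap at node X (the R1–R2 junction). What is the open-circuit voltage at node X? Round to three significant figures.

V_th ≈ 2.65 V

Open-circuit (no load on X): V_th = V_in · R2/(R1 + R2) = 3.65 × 8.06/(3.060 + 8.06) = 2.646 V.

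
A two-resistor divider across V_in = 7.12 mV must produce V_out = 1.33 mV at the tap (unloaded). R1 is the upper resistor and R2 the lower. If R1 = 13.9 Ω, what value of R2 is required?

The divider ratio is R2/(R1+R2) = 1.33/7.12 = 0.1868.
So R2 = R1 · V_out/(V_in − V_out) = 13.9 × 1.33/(7.12 − 1.33) = 13.9 × 0.2297 = 3.193 Ω.

R2 ≈ 3.19 Ω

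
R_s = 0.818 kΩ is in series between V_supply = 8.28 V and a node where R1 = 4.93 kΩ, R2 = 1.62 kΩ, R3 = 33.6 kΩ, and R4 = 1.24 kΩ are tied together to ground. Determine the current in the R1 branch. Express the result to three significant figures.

Combine the parallel branches: R_p = (1/4.93 + 1/1.62 + 1/33.6 + 1/1.24)⁻¹ = 0.6037 kΩ.
Node voltage V_A = V_supply · R_p/(R_s + R_p) = 8.28 × 0.4246 = 3.516 V.
Branch current I = V_A/R1 = 3.516/4.93 = 0.7132 mA.

I ≈ 0.713 mA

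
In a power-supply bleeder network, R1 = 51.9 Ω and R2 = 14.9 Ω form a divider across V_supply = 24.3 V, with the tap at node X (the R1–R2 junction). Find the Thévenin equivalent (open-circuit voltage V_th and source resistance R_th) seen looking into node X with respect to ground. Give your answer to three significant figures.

With X open, the divider is unloaded: V_th = 24.3 × 14.9/66.80 = 5.420 V.
Looking into X with the source shorted: R_th = R1·R2/(R1+R2) = 51.90 × 14.9/66.80 = 11.58 Ω.

V_th ≈ 5.42 V, R_th ≈ 11.6 Ω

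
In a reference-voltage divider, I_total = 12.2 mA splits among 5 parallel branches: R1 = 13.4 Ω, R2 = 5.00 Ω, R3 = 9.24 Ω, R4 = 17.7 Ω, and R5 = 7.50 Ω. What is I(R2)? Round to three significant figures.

I ≈ 4.26 mA

ΣG = 1/13.4 + 1/5.00 + 1/9.24 + 1/17.7 + 1/7.50 = 0.5727.
R2 takes the fraction G_k/ΣG = 0.2000/0.5727 = 0.3492, so I = 12.2 × 0.3492 = 4.261 mA.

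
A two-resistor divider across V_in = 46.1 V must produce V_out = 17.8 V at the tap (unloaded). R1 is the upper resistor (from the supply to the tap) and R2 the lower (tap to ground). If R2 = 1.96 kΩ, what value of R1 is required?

R1 ≈ 3.12 kΩ

The divider ratio is R2/(R1+R2) = 17.8/46.1 = 0.3861.
So R1 = R2 · (V_in/V_out − 1) = 1.96 × (46.1/17.8 − 1) = 1.96 × 1.590 = 3.116 kΩ.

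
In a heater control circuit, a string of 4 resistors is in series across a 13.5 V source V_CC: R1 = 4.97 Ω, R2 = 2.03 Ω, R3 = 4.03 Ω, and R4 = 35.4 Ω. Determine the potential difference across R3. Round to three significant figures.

Series total: ΣR = 4.97 + 2.03 + 4.03 + 35.4 = 46.43 Ω.
Voltage divider: V = V_CC · (4.030 / 46.43) = 13.5 × 0.08680 = 1.172 V.

V ≈ 1.17 V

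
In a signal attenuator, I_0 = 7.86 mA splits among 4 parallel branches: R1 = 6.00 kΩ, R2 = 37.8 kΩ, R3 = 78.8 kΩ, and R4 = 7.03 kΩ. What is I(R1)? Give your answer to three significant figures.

I ≈ 3.76 mA

Conductances: ΣG = 1/6.00 + 1/37.8 + 1/78.8 + 1/7.03 = 0.3481 (1/kΩ).
R1 takes the fraction G_k/ΣG = 0.1667/0.3481 = 0.4788, so I = 7.86 × 0.4788 = 3.764 mA.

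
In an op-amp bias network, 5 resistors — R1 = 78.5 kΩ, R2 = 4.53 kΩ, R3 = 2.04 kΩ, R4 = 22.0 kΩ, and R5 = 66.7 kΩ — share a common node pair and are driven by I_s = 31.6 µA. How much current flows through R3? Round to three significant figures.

I ≈ 19.8 µA

Conductances: ΣG = 1/78.5 + 1/4.53 + 1/2.04 + 1/22.0 + 1/66.7 = 0.7841 (1/kΩ).
By the current-divider rule, I = I_s · G_k/ΣG = 31.6 × 0.6251 = 19.75 µA.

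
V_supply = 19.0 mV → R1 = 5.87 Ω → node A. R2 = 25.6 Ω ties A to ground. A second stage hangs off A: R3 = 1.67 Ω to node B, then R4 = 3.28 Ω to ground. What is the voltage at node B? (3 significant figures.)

Looking into the second stage from A: R3 + R4 = 4.950 Ω appears in parallel with R2.
R2 ‖ (R3+R4) = 4.148 Ω.
So V_A = 19.0 × 0.4141 = 7.867 mV.
Then the unloaded second divider: V_B = V_A × R4/(R3+R4) = 7.867 × 0.6626 = 5.213 mV.

V_B ≈ 5.21 mV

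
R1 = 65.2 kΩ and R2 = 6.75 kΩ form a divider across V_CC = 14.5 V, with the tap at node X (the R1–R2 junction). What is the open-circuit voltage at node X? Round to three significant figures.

With X open, the divider is unloaded: V_th = 14.5 × 6.75/71.95 = 1.360 V.

V_th ≈ 1.36 V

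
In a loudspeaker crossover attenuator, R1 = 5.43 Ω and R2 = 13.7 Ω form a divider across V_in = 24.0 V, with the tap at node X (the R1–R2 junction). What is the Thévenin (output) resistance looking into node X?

With V_in suppressed (replaced by a short), R_th = R1 ‖ R2 = (5.430 × 13.7)/(5.430 + 13.7) = 3.889 Ω.

R_th ≈ 3.89 Ω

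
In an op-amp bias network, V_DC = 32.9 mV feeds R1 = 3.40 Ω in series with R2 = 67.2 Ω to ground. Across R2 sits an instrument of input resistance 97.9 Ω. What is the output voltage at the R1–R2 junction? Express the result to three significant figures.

V_out ≈ 30.3 mV

The load sits in parallel with R2, giving an effective lower resistance R2' = R2·R_L/(R2+R_L) = 39.85 Ω.
Then V_out = V_DC · R2'/(R1 + R2') = 32.9 × 39.85/43.25 = 30.31 mV.
(Unloaded it would be 31.3 mV; the load pulls it down.)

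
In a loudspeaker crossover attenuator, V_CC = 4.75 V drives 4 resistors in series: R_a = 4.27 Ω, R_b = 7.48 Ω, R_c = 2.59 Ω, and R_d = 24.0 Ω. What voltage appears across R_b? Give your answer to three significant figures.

V ≈ 0.927 V

Series total: ΣR = 4.27 + 7.48 + 2.59 + 24.0 = 38.34 Ω.
V = V_CC · R/ΣR = 4.75 × 0.1951 = 0.9267 V.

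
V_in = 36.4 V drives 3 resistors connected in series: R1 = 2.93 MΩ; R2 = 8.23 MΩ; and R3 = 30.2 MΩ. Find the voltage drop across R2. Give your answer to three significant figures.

V ≈ 7.24 V

ΣR = 2.93 + 8.23 + 30.2 = 41.36 MΩ.
V = V_in · R/ΣR = 36.4 × 0.1990 = 7.243 V.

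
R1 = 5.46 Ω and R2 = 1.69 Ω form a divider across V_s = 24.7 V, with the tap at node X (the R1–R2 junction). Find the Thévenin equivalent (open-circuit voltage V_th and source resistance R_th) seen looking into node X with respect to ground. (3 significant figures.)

Open-circuit (no load on X): V_th = V_s · R2/(R1 + R2) = 24.7 × 1.69/(5.460 + 1.69) = 5.838 V.
Looking into X with the source shorted: R_th = R1·R2/(R1+R2) = 5.460 × 1.69/7.150 = 1.291 Ω.

V_th ≈ 5.84 V, R_th ≈ 1.29 Ω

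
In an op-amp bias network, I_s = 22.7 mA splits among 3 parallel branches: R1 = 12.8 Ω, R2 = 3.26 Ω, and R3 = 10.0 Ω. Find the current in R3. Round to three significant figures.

ΣG = 1/12.8 + 1/3.26 + 1/10.0 = 0.4849.
Current divider: I(R3) = I_s · G_k/ΣG = 22.7 × (0.1000/0.4849) = 22.7 × 0.2062 = 4.682 mA.

I ≈ 4.68 mA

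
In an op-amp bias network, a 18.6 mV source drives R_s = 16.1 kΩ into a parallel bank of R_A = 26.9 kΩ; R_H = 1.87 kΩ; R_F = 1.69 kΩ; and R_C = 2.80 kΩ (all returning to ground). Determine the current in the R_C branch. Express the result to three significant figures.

I ≈ 0.261 µA

Parallel bank: R_p = 1/(1/26.9 + 1/1.87 + 1/1.69 + 1/2.80) = 0.6576 kΩ.
V_A = 18.6 × 0.6576/16.76 = 0.7298 mV.
I(R_C) = V_A / R_C = 0.7298/2.80 = 0.2607 µA.
(Check via current divider: I_total = 1.110 µA; share G_k/ΣG = 0.2348 → same result.)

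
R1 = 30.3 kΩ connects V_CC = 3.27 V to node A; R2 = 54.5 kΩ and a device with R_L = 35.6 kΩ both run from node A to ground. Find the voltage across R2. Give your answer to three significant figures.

The load sits in parallel with R2, giving an effective lower resistance R2' = R2·R_L/(R2+R_L) = 21.53 kΩ.
Then V_out = V_CC · R2'/(R1 + R2') = 3.27 × 21.53/51.83 = 1.358 V.

V_out ≈ 1.36 V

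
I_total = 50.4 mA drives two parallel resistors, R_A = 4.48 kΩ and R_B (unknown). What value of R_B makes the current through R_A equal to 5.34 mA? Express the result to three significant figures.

R_B ≈ 0.531 kΩ

In a two-way split, I_A/I_total = R_B/(R_A + R_B).
5.34/50.4 = R_B/(R_A + R_B) → R_B = R_A · (0.1060)/(1 − 0.1060) = 4.48 × 0.1185 = 0.5309 kΩ.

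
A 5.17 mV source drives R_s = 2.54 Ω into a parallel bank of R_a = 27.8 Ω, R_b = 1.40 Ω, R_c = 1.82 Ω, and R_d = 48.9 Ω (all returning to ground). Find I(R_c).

Equivalent of the parallel group: R_p = 0.7575 Ω.
V_A by voltage divider: V_A = 5.17 × 0.7575/(2.54 + 0.7575) = 1.188 mV.
I(R_c) = V_A / R_c = 1.188/1.82 = 0.6525 mA.
(Equivalently: I_total = 1.568 mA, then current-divider fraction G_k/ΣG = 0.4162.)

I ≈ 0.653 mA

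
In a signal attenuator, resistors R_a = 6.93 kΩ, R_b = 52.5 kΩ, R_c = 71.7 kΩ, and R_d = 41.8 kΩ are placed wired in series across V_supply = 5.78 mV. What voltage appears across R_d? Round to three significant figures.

Series total: ΣR = 6.93 + 52.5 + 71.7 + 41.8 = 172.9 kΩ.
V = V_supply · R/ΣR = 5.78 × 0.2417 = 1.397 mV.

V ≈ 1.40 mV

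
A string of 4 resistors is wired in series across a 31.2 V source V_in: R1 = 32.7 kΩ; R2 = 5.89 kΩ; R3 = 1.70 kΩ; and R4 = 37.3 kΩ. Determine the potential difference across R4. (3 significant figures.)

V ≈ 15.0 V

Total series resistance ΣR = 32.7 + 5.89 + 1.70 + 37.3 = 77.59 kΩ.
V = V_in · R/ΣR = 31.2 × 0.4807 = 15.00 V.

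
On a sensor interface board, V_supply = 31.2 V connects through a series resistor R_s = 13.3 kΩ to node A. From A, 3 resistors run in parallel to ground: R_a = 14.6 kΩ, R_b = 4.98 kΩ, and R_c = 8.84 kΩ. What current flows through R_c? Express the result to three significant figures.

Equivalent of the parallel group: R_p = 2.615 kΩ.
Node voltage V_A = V_supply · R_p/(R_s + R_p) = 31.2 × 0.1643 = 5.126 V.
Branch current I = V_A/R_c = 5.126/8.84 = 0.5799 mA.

I ≈ 0.580 mA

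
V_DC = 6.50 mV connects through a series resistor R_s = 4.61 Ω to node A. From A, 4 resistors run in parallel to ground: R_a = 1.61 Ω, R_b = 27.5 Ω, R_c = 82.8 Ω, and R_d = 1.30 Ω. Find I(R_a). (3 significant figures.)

Equivalent of the parallel group: R_p = 0.6950 Ω.
V_A by voltage divider: V_A = 6.50 × 0.6950/(4.61 + 0.6950) = 0.8516 mV.
I(R_a) = V_A / R_a = 0.8516/1.61 = 0.5289 mA.

I ≈ 0.529 mA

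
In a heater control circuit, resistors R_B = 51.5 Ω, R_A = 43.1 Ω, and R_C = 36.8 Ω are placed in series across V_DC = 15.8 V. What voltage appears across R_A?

ΣR = 51.5 + 43.1 + 36.8 = 131.4 Ω.
Voltage divider: V = V_DC · (43.10 / 131.4) = 15.8 × 0.3280 = 5.182 V.

V ≈ 5.18 V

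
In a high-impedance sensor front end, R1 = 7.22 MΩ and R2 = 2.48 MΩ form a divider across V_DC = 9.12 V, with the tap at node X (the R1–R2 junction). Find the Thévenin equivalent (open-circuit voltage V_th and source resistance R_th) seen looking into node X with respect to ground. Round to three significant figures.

V_th ≈ 2.33 V, R_th ≈ 1.85 MΩ

V_th is the unloaded tap voltage: V_DC · R2/(R1+R2) = 9.12 × 0.2557 = 2.332 V.
Looking into X with the source shorted: R_th = R1·R2/(R1+R2) = 7.220 × 2.48/9.700 = 1.846 MΩ.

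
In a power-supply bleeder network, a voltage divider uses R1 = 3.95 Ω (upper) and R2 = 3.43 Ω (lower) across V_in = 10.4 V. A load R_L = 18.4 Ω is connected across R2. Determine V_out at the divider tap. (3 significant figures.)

First combine the lower leg with the load: R2 ‖ R_L = 2.891 Ω.
Voltage divider with the loaded lower leg: V_out = 10.4 × 2.891/(3.95 + 2.891) = 10.4 × 0.4226 = 4.395 V.
(Unloaded it would be 4.83 V; the load pulls it down.)

V_out ≈ 4.40 V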